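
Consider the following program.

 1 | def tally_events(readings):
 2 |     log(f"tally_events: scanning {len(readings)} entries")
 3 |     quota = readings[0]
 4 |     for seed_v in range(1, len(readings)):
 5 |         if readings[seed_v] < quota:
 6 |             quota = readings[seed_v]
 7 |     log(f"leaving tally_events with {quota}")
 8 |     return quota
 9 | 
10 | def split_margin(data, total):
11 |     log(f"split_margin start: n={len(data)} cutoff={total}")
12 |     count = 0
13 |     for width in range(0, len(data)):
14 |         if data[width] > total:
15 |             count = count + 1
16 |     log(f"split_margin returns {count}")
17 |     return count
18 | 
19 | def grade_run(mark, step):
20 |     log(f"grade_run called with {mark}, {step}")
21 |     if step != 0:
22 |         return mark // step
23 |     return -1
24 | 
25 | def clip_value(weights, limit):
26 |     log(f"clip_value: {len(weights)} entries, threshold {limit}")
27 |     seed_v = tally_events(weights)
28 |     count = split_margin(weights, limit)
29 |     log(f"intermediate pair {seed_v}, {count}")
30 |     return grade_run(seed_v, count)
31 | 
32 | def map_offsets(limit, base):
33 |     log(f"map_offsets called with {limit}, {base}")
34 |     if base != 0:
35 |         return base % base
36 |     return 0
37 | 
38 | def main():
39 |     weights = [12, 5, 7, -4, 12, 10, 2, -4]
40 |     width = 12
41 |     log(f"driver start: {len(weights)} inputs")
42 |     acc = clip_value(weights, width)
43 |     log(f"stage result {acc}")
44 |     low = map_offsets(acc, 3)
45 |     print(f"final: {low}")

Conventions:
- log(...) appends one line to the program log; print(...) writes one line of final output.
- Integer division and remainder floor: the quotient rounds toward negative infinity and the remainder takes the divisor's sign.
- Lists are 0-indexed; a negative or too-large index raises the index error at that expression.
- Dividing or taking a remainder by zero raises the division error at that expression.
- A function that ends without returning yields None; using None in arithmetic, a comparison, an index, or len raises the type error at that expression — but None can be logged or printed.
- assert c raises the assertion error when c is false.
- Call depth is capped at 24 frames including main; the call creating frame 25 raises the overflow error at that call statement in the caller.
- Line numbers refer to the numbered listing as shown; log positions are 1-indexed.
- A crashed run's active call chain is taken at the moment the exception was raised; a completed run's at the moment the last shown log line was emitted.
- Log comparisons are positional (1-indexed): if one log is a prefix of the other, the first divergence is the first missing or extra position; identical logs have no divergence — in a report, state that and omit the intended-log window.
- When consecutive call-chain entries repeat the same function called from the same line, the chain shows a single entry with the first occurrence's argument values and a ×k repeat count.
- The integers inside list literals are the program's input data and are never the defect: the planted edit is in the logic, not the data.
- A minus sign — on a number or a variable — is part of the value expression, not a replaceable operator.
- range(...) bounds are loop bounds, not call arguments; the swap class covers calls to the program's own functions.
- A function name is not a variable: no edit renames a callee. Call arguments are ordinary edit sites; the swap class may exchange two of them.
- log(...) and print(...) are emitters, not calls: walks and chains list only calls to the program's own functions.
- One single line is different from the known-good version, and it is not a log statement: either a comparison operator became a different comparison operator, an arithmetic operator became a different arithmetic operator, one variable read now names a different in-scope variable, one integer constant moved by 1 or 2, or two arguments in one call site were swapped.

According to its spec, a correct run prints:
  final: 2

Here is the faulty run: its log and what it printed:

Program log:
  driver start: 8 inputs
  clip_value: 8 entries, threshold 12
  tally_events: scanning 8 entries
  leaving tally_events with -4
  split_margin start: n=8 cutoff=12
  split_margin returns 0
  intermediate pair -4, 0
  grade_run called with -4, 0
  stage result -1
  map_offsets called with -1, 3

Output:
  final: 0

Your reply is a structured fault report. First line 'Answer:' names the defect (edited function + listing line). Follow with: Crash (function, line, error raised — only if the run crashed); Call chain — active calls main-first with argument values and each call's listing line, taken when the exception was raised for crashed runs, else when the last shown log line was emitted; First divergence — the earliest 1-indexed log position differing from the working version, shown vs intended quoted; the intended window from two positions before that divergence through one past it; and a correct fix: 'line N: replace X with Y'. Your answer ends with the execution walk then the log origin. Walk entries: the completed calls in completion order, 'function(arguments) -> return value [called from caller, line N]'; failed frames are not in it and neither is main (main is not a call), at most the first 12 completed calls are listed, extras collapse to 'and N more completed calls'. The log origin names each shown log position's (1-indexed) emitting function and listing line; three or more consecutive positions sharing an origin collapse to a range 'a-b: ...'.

Answer: the defect is in map_offsets at line 35.
Key fact: Nothing in the log betrays the bug — only the output does.
Call chain: main -> map_offsets(-1, 3) (called at line 44).
First divergence: none (the log streams are identical).
Execution walk:
  tally_events([12, 5, 7, -4, 12, 10, 2, -4]) -> -4  [called from clip_value, line 27]
  split_margin([12, 5, 7, -4, 12, 10, 2, -4], 12) -> 0  [called from clip_value, line 28]
  grade_run(-4, 0) -> -1  [called from clip_value, line 30]
  clip_value([12, 5, 7, -4, 12, 10, 2, -4], 12) -> -1  [called from main, line 42]
  map_offsets(-1, 3) -> 0  [called from main, line 44]
Log origins:
  1: emitted by main (line 41)
  2: emitted by clip_value (line 26)
  3: emitted by tally_events (line 2)
  4: emitted by tally_events (line 7)
  5: emitted by split_margin (line 11)
  6: emitted by split_margin (line 16)
  7: emitted by clip_value (line 29)
  8: emitted by grade_run (line 20)
  9: emitted by main (line 43)
  10: emitted by map_offsets (line 33)
A correct fix: line 35: replace `base % base` with `limit % base`.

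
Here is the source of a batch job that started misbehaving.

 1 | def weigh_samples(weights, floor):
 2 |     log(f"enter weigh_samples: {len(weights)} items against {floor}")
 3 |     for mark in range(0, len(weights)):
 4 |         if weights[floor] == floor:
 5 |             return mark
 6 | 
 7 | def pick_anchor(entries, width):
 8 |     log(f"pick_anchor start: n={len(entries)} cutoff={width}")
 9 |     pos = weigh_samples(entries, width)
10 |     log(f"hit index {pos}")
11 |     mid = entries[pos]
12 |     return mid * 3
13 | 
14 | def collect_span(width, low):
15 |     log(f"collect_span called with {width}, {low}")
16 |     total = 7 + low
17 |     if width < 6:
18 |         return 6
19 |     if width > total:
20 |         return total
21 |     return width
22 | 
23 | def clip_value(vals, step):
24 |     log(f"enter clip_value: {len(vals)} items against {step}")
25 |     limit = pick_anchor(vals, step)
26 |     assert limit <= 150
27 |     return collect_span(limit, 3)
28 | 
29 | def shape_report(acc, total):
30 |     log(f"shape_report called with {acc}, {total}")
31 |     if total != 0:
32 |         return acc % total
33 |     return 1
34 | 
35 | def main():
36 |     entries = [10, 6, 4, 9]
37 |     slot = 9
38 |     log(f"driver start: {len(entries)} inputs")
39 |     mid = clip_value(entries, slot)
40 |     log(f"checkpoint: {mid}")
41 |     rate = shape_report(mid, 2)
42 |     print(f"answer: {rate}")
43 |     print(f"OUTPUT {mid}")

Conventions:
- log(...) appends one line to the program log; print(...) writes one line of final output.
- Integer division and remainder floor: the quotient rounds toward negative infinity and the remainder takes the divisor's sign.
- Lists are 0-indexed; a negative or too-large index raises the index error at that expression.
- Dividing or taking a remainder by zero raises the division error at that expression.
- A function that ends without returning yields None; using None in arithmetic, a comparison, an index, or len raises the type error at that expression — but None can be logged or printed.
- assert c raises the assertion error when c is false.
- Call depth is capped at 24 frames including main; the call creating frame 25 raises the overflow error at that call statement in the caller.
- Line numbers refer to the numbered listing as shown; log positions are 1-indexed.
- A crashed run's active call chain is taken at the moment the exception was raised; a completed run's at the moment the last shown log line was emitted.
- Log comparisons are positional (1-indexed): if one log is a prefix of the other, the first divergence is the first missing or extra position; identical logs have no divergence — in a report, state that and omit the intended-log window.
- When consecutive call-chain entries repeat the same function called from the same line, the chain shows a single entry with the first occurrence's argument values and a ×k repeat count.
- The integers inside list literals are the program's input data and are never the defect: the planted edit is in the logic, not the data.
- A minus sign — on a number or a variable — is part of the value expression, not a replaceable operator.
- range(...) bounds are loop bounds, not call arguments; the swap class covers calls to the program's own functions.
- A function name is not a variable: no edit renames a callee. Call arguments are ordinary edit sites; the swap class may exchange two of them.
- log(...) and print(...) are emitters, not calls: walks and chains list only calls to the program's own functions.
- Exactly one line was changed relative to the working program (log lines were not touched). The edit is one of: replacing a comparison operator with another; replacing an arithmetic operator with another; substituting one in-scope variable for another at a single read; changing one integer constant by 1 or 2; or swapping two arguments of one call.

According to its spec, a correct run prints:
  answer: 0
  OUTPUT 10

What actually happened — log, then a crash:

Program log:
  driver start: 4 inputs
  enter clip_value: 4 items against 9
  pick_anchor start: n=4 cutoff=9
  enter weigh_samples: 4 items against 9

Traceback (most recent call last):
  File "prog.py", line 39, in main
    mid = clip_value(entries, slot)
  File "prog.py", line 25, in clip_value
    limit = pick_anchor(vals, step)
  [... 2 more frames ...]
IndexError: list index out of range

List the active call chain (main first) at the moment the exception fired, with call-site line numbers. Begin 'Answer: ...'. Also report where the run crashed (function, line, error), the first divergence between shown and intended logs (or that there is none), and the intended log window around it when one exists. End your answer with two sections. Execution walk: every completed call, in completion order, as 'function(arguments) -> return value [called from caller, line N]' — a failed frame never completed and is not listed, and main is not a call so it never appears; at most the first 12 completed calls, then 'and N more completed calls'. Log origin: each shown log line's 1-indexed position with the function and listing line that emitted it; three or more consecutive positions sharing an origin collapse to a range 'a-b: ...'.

Answer: main -> clip_value (called at line 39) -> pick_anchor (called at line 25) -> weigh_samples (called at line 9).
The tell: The faulty run's log stops after 4 lines; the working version's next line would be 'hit index 3'.
Crash: weigh_samples, line 4, IndexError.
First divergence: position 5 — after 4 matching lines the faulty run goes silent; intended next line 'hit index 3'.
Intended log window:
  3: pick_anchor start: n=4 cutoff=9
  4: enter weigh_samples: 4 items against 9
  5: hit index 3
  6: collect_span called with 27, 3
Execution walk:
  (no call completed)
Log line origins:
  1 — main, line 38
  2 — clip_value, line 24
  3 — pick_anchor, line 8
  4 — weigh_samples, line 2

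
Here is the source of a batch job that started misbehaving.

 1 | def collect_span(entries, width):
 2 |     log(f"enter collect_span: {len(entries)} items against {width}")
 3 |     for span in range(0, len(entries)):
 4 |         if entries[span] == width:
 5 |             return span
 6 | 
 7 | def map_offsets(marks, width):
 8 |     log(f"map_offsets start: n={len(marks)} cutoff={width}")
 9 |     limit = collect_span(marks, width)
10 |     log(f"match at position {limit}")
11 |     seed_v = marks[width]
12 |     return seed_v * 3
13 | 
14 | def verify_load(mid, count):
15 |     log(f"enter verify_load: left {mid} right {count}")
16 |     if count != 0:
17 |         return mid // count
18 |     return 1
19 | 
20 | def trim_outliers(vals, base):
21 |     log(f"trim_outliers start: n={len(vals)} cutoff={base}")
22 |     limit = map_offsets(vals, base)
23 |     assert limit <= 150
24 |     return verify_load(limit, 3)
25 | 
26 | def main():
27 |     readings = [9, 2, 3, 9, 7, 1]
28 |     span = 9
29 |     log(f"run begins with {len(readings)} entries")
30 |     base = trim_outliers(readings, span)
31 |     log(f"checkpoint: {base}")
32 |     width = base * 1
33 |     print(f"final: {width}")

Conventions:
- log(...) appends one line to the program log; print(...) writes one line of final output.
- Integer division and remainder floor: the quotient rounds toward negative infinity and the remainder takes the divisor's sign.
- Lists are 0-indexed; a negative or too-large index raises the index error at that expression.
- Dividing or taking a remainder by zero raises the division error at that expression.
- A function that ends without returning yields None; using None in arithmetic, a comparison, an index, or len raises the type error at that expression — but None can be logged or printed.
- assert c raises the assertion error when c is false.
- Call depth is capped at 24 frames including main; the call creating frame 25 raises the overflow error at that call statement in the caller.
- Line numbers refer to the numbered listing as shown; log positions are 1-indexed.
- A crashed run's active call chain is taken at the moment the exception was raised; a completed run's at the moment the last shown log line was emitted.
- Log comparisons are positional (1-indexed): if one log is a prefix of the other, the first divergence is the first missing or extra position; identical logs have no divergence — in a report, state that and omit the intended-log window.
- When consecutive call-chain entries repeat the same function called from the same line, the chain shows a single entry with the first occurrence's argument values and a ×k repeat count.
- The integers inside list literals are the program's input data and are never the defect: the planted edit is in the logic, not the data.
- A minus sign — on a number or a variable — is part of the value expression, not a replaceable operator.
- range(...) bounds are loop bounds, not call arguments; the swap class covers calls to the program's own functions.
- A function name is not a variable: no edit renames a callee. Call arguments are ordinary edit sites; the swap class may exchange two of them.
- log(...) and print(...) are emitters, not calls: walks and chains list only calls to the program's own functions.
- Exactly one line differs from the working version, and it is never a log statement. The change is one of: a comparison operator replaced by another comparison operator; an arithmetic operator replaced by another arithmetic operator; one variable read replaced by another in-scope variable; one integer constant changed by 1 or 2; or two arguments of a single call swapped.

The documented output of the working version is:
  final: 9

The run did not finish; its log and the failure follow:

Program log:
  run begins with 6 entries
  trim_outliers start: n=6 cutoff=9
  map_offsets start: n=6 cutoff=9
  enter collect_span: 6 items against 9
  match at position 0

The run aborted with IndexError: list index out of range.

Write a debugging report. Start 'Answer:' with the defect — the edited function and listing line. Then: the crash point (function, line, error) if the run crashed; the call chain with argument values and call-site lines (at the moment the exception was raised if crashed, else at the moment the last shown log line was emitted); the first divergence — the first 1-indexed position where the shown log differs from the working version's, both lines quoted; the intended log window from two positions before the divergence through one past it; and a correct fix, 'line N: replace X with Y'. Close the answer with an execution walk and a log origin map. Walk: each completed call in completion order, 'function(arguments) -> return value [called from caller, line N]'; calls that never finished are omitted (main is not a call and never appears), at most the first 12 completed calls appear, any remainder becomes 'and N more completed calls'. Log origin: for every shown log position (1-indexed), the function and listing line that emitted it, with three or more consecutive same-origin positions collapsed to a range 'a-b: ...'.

Answer: the defect is in map_offsets at line 11.
The tell: Only 5 log lines were emitted before the run died; the intended continuation was 'enter verify_load: left 27 right 3'.
Crash: map_offsets, line 11, IndexError.
Call chain: main -> trim_outliers([9, 2, 3, 9, 7, 1], 9) (called at line 30) -> map_offsets([9, 2, 3, 9, 7, 1], 9) (called at line 22).
First divergence: position 6 (shown log ended at 5 lines; the working version continues: 'enter verify_load: left 27 right 3').
Intended log window:
  4: enter collect_span: 6 items against 9
  5: match at position 0
  6: enter verify_load: left 27 right 3
  7: checkpoint: 9
Execution walk:
  collect_span([9, 2, 3, 9, 7, 1], 9) -> 0  [called from map_offsets, line 9]
Origin of each log line:
  1: logged in main at line 29
  2: logged in trim_outliers at line 21
  3: logged in map_offsets at line 8
  4: logged in collect_span at line 2
  5: logged in map_offsets at line 10
A correct fix: line 11: replace `width` with `limit`.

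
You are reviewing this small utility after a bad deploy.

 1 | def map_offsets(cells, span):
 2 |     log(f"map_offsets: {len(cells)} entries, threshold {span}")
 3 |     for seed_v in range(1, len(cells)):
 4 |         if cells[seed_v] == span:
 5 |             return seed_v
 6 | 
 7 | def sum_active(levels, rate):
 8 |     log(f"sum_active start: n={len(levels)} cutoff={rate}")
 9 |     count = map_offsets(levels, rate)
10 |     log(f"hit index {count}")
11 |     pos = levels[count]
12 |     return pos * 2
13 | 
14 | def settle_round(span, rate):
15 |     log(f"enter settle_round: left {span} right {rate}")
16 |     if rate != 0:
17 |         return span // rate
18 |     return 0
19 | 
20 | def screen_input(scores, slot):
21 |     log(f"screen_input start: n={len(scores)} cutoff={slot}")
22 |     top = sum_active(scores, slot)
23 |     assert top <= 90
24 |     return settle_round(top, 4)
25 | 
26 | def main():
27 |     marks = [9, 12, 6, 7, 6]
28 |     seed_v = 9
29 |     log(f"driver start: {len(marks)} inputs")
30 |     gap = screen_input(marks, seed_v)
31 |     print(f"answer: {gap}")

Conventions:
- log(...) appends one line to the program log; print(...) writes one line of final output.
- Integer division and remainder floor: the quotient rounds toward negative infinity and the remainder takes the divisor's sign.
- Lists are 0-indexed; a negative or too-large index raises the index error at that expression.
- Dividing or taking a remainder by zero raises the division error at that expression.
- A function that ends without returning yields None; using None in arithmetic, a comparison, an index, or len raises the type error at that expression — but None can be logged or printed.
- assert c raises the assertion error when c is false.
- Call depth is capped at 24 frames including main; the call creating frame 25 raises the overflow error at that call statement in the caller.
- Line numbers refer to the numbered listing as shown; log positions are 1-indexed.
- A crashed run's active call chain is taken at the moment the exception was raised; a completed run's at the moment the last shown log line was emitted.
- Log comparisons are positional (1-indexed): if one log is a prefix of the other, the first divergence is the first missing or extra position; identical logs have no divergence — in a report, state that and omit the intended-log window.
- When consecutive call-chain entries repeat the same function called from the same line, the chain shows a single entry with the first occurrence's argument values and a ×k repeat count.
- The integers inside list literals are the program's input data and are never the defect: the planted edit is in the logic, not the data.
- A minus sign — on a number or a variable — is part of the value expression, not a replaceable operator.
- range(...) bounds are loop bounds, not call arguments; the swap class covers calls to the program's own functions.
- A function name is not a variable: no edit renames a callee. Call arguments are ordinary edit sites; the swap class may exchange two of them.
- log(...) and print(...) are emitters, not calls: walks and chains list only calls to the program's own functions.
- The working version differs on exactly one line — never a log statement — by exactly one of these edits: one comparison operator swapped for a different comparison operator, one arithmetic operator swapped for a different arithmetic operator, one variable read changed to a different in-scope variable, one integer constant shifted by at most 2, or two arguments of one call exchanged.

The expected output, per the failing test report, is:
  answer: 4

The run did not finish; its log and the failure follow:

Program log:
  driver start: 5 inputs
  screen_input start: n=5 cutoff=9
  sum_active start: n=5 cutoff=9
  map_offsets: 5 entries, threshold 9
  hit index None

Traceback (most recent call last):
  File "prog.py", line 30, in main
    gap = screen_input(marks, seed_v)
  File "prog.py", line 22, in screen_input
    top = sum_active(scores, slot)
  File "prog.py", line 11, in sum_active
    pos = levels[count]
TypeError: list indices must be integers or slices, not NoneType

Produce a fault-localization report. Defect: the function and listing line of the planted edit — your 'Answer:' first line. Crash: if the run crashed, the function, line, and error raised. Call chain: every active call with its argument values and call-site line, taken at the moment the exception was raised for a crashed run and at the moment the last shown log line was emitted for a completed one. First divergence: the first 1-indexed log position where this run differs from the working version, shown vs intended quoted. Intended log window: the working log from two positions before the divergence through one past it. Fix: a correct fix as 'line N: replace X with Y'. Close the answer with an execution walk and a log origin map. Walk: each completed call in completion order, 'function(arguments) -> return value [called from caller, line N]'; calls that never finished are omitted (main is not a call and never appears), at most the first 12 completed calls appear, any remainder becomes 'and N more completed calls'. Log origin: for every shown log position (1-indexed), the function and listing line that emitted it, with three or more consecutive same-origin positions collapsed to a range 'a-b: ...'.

Answer: the defect is in map_offsets at line 3.
Core observation: Position 5 is the first bad log line: 'hit index None' should read 'hit index 0'.
Crash: sum_active, line 11, TypeError.
Call chain: main -> screen_input([9, 12, 6, 7, 6], 9) (called at line 30) -> sum_active([9, 12, 6, 7, 6], 9) (called at line 22).
First divergence: position 5 — the shown line 'hit index None' should read 'hit index 0'.
Intended log window:
  3: sum_active start: n=5 cutoff=9
  4: map_offsets: 5 entries, threshold 9
  5: hit index 0
  6: enter settle_round: left 18 right 4
Execution walk:
  map_offsets([9, 12, 6, 7, 6], 9) -> None  [called from sum_active, line 9]
Log origins:
  1 — main, line 29
  2 — screen_input, line 21
  3 — sum_active, line 8
  4 — map_offsets, line 2
  5 — sum_active, line 10
A correct fix: line 3: replace `1` with `0`.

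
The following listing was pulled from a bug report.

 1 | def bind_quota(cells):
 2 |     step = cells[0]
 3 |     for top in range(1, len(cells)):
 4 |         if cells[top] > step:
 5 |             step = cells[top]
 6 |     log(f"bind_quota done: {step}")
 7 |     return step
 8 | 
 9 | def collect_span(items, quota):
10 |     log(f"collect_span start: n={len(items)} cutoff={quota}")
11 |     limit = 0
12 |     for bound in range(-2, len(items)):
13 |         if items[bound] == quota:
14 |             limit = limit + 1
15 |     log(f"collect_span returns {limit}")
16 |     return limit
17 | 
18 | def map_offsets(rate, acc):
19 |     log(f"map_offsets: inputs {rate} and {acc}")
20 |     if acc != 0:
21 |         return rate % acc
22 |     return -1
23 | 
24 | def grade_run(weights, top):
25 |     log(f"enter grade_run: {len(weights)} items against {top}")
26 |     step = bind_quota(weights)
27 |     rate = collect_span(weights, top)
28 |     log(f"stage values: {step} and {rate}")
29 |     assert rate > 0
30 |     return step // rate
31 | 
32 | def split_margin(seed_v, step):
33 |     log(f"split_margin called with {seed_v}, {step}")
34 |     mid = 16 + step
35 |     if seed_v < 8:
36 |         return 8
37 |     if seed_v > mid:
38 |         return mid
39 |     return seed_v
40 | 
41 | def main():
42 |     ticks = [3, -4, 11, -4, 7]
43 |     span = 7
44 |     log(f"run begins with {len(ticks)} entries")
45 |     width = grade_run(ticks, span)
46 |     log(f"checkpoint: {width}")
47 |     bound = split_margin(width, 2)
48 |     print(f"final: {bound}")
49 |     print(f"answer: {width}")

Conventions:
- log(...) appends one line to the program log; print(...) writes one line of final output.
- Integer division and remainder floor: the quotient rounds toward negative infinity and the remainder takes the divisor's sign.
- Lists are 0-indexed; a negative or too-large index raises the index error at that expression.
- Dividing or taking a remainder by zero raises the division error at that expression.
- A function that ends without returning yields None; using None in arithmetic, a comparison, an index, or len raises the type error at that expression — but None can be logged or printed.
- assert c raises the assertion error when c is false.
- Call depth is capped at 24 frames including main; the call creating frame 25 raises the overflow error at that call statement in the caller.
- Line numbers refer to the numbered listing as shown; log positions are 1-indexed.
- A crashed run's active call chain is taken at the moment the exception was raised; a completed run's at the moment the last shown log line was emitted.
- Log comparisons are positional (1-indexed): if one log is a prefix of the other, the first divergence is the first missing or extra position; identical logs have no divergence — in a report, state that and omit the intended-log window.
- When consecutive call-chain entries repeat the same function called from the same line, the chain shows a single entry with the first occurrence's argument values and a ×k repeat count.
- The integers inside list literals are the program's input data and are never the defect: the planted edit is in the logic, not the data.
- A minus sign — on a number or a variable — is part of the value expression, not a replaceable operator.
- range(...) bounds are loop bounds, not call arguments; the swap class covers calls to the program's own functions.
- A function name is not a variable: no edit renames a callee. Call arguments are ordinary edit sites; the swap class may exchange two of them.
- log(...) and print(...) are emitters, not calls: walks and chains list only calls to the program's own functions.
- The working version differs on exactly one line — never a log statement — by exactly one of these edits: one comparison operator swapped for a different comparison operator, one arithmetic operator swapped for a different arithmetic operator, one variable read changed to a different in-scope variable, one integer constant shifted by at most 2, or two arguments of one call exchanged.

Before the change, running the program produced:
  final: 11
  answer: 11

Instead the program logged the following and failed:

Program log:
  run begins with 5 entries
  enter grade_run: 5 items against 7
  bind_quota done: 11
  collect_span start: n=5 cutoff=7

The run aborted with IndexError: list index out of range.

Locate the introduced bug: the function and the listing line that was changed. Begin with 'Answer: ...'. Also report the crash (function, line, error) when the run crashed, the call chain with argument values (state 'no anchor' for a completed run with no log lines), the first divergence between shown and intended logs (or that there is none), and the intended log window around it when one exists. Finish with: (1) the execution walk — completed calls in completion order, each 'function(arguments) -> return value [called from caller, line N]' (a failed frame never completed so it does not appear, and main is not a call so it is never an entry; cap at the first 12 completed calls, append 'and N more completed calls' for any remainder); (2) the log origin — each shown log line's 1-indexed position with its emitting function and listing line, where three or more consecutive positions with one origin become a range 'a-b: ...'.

Answer: the defect is in collect_span at line 12.
Core observation: The faulty run's log stops after 4 lines; the working version's next line would be 'collect_span returns 1'.
Crash: collect_span, line 13, IndexError.
Call chain: main -> grade_run([3, -4, 11, -4, 7], 7) (called at line 45) -> collect_span([3, -4, 11, -4, 7], 7) (called at line 27).
First divergence: position 5 — after 4 matching lines the faulty run goes silent; intended next line 'collect_span returns 1'.
Intended log window:
  3: bind_quota done: 11
  4: collect_span start: n=5 cutoff=7
  5: collect_span returns 1
  6: stage values: 11 and 1
Execution walk:
  bind_quota([3, -4, 11, -4, 7]) -> 11  [called from grade_run, line 26]
Log origin:
  1 — main, line 44
  2 — grade_run, line 25
  3 — bind_quota, line 6
  4 — collect_span, line 10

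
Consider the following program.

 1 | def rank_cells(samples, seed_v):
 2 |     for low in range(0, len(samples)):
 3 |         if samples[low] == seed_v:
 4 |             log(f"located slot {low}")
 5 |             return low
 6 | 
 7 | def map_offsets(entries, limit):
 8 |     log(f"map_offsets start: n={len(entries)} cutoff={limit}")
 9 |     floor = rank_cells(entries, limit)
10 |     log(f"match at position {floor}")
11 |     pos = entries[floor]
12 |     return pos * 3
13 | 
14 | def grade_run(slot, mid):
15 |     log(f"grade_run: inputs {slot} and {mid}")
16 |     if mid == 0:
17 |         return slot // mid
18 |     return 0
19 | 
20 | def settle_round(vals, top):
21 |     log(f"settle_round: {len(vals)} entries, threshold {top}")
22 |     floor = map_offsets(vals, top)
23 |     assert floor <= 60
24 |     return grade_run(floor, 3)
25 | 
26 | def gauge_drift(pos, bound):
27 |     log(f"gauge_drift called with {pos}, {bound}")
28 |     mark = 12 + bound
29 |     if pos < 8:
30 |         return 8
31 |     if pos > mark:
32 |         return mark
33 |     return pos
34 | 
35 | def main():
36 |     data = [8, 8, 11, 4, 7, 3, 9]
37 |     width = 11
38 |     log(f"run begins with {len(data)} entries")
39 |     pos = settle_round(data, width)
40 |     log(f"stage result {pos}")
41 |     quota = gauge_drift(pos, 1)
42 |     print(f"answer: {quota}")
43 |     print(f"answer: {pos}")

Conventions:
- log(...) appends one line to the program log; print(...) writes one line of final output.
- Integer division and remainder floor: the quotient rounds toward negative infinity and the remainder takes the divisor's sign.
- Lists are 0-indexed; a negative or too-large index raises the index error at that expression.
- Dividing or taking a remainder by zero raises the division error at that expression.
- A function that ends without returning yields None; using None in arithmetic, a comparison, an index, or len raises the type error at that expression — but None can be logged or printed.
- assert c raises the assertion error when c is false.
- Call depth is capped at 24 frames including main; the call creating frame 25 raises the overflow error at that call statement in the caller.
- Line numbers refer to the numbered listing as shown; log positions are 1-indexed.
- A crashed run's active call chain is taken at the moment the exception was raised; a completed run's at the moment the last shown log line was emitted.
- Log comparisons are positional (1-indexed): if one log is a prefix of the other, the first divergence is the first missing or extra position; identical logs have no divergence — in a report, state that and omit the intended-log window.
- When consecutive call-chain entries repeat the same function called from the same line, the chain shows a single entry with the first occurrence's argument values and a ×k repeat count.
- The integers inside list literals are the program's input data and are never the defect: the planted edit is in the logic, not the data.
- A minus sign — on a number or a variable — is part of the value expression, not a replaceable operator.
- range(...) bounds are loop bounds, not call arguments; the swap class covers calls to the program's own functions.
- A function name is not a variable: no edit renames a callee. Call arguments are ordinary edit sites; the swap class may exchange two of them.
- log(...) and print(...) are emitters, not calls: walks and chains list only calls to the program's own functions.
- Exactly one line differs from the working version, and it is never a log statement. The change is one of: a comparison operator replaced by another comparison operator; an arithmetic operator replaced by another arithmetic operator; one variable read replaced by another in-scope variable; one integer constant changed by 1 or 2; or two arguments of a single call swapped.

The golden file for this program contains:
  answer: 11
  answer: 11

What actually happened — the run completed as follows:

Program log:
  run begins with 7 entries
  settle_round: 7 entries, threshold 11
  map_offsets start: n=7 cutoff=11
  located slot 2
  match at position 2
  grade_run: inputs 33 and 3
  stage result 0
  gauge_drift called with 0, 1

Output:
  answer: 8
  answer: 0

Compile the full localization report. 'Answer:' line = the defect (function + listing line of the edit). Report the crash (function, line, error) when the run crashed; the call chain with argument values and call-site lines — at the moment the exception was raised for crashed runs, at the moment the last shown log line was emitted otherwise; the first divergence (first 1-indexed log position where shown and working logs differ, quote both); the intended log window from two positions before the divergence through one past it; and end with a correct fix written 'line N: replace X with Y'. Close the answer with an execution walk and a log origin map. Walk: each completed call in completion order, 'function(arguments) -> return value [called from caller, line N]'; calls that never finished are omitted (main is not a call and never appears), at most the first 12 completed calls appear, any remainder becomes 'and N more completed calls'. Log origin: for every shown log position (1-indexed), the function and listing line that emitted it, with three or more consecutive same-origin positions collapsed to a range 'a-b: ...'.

Answer: the defect is in grade_run at line 16.
Key fact: Position 7 is the first bad log line: 'stage result 0' should read 'stage result 11'.
Call chain: main -> gauge_drift(0, 1) (called at line 41).
First divergence: at position 7 the run shows 'stage result 0' where the working version logs 'stage result 11'.
Intended log window:
  5: match at position 2
  6: grade_run: inputs 33 and 3
  7: stage result 11
  8: gauge_drift called with 11, 1
Execution walk:
  rank_cells([8, 8, 11, 4, 7, 3, 9], 11) -> 2  [called from map_offsets, line 9]
  map_offsets([8, 8, 11, 4, 7, 3, 9], 11) -> 33  [called from settle_round, line 22]
  grade_run(33, 3) -> 0  [called from settle_round, line 24]
  settle_round([8, 8, 11, 4, 7, 3, 9], 11) -> 0  [called from main, line 39]
  gauge_drift(0, 1) -> 8  [called from main, line 41]
Origin of each log line:
  1: from main, line 38
  2: from settle_round, line 21
  3: from map_offsets, line 8
  4: from rank_cells, line 4
  5: from map_offsets, line 10
  6: from grade_run, line 15
  7: from main, line 40
  8: from gauge_drift, line 27
A correct fix: line 16: replace `==` with `!=`.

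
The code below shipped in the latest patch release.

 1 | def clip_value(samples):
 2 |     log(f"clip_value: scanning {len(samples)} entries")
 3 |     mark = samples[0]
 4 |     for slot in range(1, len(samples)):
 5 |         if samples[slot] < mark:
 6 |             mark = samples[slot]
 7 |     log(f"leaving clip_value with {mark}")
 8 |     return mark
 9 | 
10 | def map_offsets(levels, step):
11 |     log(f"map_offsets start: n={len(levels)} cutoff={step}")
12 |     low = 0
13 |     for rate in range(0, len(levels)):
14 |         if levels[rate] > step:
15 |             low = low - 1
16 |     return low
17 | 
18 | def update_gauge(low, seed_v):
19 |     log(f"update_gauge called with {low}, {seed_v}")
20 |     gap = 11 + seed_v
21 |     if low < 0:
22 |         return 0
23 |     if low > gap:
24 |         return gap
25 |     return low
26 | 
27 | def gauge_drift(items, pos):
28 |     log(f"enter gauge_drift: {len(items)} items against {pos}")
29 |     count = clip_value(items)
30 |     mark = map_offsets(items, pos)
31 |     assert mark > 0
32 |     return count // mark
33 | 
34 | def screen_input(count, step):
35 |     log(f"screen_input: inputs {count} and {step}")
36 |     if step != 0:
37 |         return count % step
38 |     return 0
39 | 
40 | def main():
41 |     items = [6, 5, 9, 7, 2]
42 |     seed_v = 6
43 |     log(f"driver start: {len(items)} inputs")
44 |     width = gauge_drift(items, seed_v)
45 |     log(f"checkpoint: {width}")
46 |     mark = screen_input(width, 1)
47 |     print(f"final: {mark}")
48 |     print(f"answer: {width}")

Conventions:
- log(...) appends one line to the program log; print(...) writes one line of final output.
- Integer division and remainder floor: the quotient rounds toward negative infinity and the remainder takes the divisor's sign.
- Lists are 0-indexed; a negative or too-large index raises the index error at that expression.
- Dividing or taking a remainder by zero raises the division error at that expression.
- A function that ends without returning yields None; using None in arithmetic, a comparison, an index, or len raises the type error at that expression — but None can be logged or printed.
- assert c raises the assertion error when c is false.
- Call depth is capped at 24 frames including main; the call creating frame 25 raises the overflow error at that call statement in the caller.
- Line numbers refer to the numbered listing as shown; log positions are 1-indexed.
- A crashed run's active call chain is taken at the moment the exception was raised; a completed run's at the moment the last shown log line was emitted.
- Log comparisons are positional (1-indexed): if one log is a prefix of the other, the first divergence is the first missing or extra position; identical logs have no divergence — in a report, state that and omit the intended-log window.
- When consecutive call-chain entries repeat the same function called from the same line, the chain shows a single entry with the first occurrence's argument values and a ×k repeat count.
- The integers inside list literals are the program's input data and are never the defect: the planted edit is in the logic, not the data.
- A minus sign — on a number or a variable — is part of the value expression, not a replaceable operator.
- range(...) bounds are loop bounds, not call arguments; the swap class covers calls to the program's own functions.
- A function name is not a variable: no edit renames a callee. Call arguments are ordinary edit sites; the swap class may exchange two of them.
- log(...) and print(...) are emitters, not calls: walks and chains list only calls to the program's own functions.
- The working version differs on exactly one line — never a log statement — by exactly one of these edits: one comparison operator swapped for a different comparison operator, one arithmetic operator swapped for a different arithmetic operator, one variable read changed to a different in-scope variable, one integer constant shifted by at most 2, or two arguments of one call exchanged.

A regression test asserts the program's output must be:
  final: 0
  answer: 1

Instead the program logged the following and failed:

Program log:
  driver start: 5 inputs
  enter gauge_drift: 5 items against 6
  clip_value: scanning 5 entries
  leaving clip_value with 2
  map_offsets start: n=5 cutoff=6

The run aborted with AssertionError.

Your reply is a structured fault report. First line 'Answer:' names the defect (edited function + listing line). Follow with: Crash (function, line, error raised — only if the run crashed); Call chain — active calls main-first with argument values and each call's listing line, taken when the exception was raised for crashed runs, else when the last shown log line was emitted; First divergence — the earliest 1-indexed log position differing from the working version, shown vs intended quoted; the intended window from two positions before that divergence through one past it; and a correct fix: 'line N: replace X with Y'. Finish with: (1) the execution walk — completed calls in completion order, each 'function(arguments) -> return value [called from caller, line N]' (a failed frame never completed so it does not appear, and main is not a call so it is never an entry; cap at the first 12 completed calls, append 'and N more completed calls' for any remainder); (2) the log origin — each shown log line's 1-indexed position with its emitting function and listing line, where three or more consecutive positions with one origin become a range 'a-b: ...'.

Answer: the defect is in map_offsets at line 15.
The tell: A complete run would log 'checkpoint: 1' next, but this one stopped at 5 lines.
Crash: gauge_drift, line 31, AssertionError.
Call chain: main -> gauge_drift([6, 5, 9, 7, 2], 6) (called at line 44).
First divergence: position 6; the shown log stops at 5 lines while the working version next logs 'checkpoint: 1'.
Intended log window:
  4: leaving clip_value with 2
  5: map_offsets start: n=5 cutoff=6
  6: checkpoint: 1
  7: screen_input: inputs 1 and 1
Execution walk:
  clip_value([6, 5, 9, 7, 2]) -> 2  [called from gauge_drift, line 29]
  map_offsets([6, 5, 9, 7, 2], 6) -> -2  [called from gauge_drift, line 30]
Log origins:
  1: emitted by main (line 43)
  2: emitted by gauge_drift (line 28)
  3: emitted by clip_value (line 2)
  4: emitted by clip_value (line 7)
  5: emitted by map_offsets (line 11)
A correct fix: line 15: replace `-` with `+`.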